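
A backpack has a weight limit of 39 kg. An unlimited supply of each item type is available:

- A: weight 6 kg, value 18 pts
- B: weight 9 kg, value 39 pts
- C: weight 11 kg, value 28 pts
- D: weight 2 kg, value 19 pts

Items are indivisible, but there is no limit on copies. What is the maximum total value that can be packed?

Best value-per-unit is D at 19/2, and filling with it alone uses weight 19×2=38. No mix of the others beats 19×19 = 361.

361 pts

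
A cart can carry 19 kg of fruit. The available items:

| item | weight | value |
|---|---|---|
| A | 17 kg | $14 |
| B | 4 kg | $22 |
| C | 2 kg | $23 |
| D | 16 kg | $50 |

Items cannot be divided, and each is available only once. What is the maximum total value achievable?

Check high-value combinations within 19 kg:
- C+D: weight 2+16=18, value 23+50=73
- D: weight 16, value 50
- B+C: weight 4+2=6, value 22+23=45
- A+C: weight 17+2=19, value 14+23=37
- C: weight 2, value 23
Best: $73.

$73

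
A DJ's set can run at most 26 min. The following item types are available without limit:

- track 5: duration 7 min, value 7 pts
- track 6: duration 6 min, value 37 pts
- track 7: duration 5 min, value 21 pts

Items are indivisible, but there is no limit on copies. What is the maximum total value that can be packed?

148 pts

Best value-per-unit is track 6 at 37/6, and filling with it alone uses duration 4×6=24. No mix of the others beats 4×37 = 148.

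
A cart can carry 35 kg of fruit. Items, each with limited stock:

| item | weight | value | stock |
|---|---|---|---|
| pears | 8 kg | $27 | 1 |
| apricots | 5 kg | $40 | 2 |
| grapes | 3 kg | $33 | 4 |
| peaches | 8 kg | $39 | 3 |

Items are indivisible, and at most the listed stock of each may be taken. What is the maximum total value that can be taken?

$257

Top feasible selections:
- 2×apricots + 3×grapes + 2×peaches: weight 35, value 257
- 2×apricots + 4×grapes + 1×peaches: weight 30, value 251
- 1×apricots + 4×grapes + 2×peaches: weight 33, value 250
Best: $257.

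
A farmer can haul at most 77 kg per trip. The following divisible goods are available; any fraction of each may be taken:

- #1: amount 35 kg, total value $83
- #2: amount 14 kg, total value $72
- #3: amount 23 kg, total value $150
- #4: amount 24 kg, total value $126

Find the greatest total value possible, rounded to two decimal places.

385.94

Take in order of value per unit:
- #3 (150/23 per unit): all 23 → value 150, running total 150.00
- #4 (126/24 per unit): all 24 → value 126, running total 276.00
- #2 (72/14 per unit): all 14 → value 72, running total 348.00
- #1 (83/35 per unit): 16 of 35 → value 16×83/35 = 37.9429, running total 385.94
Total 385.94.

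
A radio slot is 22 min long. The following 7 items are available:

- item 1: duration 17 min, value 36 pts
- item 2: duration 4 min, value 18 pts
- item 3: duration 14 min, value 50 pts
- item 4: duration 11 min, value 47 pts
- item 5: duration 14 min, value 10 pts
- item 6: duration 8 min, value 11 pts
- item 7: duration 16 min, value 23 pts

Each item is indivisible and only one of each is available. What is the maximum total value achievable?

68 pts

Check high-value combinations within 22 min:
- item 2+item 3: duration 4+14=18, value 18+50=68
- item 2+item 4: duration 4+11=15, value 18+47=65
- item 3+item 6: duration 14+8=22, value 50+11=61
Best: 68 pts.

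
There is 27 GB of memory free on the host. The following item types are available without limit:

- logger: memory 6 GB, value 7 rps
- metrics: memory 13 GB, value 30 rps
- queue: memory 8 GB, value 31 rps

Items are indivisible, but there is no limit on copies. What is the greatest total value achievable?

93 rps

Best value-per-unit is queue at 31/8, and filling with it alone uses memory 3×8=24. No mix of the others beats 3×31 = 93.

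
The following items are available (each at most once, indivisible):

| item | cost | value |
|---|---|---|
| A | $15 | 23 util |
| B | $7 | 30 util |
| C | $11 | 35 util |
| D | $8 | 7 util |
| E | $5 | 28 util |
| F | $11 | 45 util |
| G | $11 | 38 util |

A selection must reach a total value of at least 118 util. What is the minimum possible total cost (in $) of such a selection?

33

Subsets with value ≥ 118, sorted by total cost:
- C+F+G: cost 33, value 118
- B+E+F+G: cost 34, value 141
- B+C+E+F: cost 34, value 138
- B+C+E+G: cost 34, value 131
Minimum cost: 33 $.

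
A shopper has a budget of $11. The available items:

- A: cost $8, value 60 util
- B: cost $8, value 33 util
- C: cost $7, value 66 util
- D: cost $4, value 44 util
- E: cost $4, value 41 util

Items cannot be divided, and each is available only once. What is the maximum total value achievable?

Check high-value combinations within $11:
- C+D: cost 7+4=11, value 66+44=110
- C+E: cost 7+4=11, value 66+41=107
- D+E: cost 4+4=8, value 44+41=85
Best: 110 util.

110 util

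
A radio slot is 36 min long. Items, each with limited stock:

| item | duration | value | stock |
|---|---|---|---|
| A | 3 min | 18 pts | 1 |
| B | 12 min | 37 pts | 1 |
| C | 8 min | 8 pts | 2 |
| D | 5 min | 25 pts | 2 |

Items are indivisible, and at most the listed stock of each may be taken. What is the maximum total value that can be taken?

113 pts

Best selections within duration 36 and stock limits:
- 1×A + 1×B + 1×C + 2×D: duration 33, value 113
- 1×A + 1×B + 2×D: duration 25, value 105
- 1×A + 1×B + 2×C + 1×D: duration 36, value 96
- 1×B + 1×C + 2×D: duration 30, value 95
Best: 113 pts.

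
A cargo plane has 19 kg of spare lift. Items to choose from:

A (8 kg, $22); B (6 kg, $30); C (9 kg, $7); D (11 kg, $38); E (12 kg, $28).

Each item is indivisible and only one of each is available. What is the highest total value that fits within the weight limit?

Check high-value combinations within 19 kg:
- B+D: weight 6+11=17, value 30+38=68
- A+D: weight 8+11=19, value 22+38=60
- B+E: weight 6+12=18, value 30+28=58
Best: $68.

$68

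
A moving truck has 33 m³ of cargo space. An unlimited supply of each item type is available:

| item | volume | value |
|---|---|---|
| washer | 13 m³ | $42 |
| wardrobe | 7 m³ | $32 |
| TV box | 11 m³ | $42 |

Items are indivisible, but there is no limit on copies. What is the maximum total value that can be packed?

Best value-per-unit is wardrobe at 32/7; filling with it alone gives 4×32 = 128.
Optimal mix: 3×wardrobe + 1×TV box → volume 32, value 138.

$138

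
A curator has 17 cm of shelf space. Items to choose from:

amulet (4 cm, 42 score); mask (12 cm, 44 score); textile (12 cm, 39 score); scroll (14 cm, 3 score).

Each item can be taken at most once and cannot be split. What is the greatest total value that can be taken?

86 score

Check high-value combinations within 17 cm:
- amulet+mask: length 4+12=16, value 42+44=86
- amulet+textile: length 4+12=16, value 42+39=81
- mask: length 12, value 44
- amulet: length 4, value 42
- textile: length 12, value 39
Best: 86 score.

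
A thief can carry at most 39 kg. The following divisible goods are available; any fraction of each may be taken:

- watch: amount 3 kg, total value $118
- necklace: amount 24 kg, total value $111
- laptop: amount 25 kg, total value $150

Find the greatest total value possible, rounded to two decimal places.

Take in order of value per unit:
- watch (118/3 per unit): all 3 → value 118, running total 118.00
- laptop (150/25 per unit): all 25 → value 150, running total 268.00
- necklace (111/24 per unit): 11 of 24 → value 11×111/24 = 50.8750, running total 318.88
Total 318.88.

318.88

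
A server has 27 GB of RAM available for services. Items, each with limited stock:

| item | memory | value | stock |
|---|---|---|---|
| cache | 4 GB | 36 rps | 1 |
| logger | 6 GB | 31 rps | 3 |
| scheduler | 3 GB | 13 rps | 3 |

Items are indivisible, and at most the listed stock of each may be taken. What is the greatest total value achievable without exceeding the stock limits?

Best selections within memory 27 and stock limits:
- 1×cache + 3×logger + 1×scheduler: memory 25, value 142
- 1×cache + 2×logger + 3×scheduler: memory 25, value 137
- 3×logger + 3×scheduler: memory 27, value 132
- 1×cache + 3×logger: memory 22, value 129
Best: 142 rps.

142 rps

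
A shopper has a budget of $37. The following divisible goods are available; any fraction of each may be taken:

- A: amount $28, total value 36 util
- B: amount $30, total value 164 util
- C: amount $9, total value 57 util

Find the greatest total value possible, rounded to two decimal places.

Take in order of value per unit:
- C (57/9 per unit): all 9 → value 57, running total 57.00
- B (164/30 per unit): 28 of 30 → value 28×164/30 = 153.0667, running total 210.07
Total 210.07.

210.07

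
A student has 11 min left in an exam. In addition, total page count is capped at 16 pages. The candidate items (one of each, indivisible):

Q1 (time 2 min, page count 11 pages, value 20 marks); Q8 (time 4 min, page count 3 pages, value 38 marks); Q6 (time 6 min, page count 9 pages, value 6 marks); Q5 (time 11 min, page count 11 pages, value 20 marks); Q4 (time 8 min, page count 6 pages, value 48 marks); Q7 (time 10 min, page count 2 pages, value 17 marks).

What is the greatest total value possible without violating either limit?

Feasible sets respecting both limits:
- Q1+Q8: time 6, page count 14, value 58
- Q4: time 8, page count 6, value 48
- Q8+Q6: time 10, page count 12, value 44
Best: 58 marks.

58 marks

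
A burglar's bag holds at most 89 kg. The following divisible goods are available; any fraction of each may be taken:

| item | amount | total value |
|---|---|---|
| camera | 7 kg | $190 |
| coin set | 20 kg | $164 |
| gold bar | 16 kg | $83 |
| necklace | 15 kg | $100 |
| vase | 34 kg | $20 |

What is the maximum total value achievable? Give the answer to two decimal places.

Take in order of value per unit:
- camera (190/7 per unit): all 7 → value 190, running total 190.00
- coin set (164/20 per unit): all 20 → value 164, running total 354.00
- necklace (100/15 per unit): all 15 → value 100, running total 454.00
- gold bar (83/16 per unit): all 16 → value 83, running total 537.00
- vase (20/34 per unit): 31 of 34 → value 31×20/34 = 18.2353, running total 555.24
Total 555.24.

555.24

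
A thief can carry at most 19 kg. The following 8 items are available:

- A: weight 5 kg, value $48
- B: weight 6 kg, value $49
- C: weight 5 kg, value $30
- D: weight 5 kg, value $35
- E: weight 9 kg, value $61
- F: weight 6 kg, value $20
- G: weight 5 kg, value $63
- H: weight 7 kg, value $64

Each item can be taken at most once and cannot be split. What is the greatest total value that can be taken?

This is a 0/1 knapsack; check combinations near the capacity.
- B+G+H: weight 6+5+7=18, value 49+63+64=176
- A+G+H: weight 5+5+7=17, value 48+63+64=175
- A+E+G: weight 5+9+5=19, value 48+61+63=172
- D+G+H: weight 5+5+7=17, value 35+63+64=162
- A+B+H: weight 5+6+7=18, value 48+49+64=161
Best: $176.

$176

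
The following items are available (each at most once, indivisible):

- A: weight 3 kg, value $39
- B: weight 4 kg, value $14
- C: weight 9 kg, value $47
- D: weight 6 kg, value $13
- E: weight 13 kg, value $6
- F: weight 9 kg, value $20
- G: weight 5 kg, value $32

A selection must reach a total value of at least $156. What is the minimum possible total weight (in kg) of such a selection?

36

Subsets with value ≥ 156, sorted by total weight:
- A+B+C+D+F+G: weight 36, value 165
- A+B+C+E+F+G: weight 43, value 158
Minimum weight: 36 kg.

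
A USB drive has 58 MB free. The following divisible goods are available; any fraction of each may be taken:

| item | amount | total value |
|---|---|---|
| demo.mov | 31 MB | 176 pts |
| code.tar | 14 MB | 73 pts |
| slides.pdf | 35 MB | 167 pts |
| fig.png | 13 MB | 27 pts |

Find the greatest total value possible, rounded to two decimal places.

311.03

Take in order of value per unit:
- demo.mov (176/31 per unit): all 31 → value 176, running total 176.00
- code.tar (73/14 per unit): all 14 → value 73, running total 249.00
- slides.pdf (167/35 per unit): 13 of 35 → value 13×167/35 = 62.0286, running total 311.03
Total 311.03.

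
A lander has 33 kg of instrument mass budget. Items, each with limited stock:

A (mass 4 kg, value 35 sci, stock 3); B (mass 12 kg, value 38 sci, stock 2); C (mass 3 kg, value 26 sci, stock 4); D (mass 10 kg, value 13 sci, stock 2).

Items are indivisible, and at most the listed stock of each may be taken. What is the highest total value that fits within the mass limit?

221 sci

Top feasible selections:
- 3×A + 1×B + 3×C: mass 33, value 221
- 2×A + 1×B + 4×C: mass 32, value 212
- 3×A + 4×C: mass 24, value 209
Best: 221 sci.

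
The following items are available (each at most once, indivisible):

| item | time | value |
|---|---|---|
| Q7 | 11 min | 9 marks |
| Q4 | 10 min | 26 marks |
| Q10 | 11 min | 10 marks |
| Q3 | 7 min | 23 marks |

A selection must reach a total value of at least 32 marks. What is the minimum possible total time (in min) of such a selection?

17

Subsets with value ≥ 32, sorted by total time:
- Q4+Q3: time 17, value 49
- Q10+Q3: time 18, value 33
- Q7+Q3: time 18, value 32
- Q4+Q10: time 21, value 36
Minimum time: 17 min.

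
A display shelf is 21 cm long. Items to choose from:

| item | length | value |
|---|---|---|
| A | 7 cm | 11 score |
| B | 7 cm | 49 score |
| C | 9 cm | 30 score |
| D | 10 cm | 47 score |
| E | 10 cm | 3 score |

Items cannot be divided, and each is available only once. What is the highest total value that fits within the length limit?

96 score

Check high-value combinations within 21 cm:
- B+D: length 7+10=17, value 49+47=96
- B+C: length 7+9=16, value 49+30=79
- C+D: length 9+10=19, value 30+47=77
- A+B: length 7+7=14, value 11+49=60
Best: 96 score.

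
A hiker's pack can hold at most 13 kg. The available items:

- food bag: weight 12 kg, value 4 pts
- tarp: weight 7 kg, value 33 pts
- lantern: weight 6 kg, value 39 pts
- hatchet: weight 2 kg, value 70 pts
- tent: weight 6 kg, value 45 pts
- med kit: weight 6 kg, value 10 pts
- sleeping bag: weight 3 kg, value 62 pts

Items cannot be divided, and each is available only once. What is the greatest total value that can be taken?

Check high-value combinations within 13 kg:
- hatchet+tent+sleeping bag: weight 2+6+3=11, value 70+45+62=177
- lantern+hatchet+sleeping bag: weight 6+2+3=11, value 39+70+62=171
- tarp+hatchet+sleeping bag: weight 7+2+3=12, value 33+70+62=165
- hatchet+med kit+sleeping bag: weight 2+6+3=11, value 70+10+62=142
Best: 177 pts.

177 pts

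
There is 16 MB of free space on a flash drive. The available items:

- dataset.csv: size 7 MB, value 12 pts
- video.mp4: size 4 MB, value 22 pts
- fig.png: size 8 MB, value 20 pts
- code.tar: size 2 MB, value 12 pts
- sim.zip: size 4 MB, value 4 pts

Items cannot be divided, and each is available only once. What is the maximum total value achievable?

54 pts

Check high-value combinations within 16 MB:
- video.mp4+fig.png+code.tar: size 4+8+2=14, value 22+20+12=54
- dataset.csv+video.mp4+code.tar: size 7+4+2=13, value 12+22+12=46
- video.mp4+fig.png+sim.zip: size 4+8+4=16, value 22+20+4=46
- video.mp4+fig.png: size 4+8=12, value 22+20=42
- video.mp4+code.tar+sim.zip: size 4+2+4=10, value 22+12+4=38
Best: 54 pts.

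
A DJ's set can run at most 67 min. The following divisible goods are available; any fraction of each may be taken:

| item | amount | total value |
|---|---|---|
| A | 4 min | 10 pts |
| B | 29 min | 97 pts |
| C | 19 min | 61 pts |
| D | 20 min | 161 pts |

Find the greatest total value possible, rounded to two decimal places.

Take in order of value per unit:
- D (161/20 per unit): all 20 → value 161, running total 161.00
- B (97/29 per unit): all 29 → value 97, running total 258.00
- C (61/19 per unit): 18 of 19 → value 18×61/19 = 57.7895, running total 315.79
Total 315.79.

315.79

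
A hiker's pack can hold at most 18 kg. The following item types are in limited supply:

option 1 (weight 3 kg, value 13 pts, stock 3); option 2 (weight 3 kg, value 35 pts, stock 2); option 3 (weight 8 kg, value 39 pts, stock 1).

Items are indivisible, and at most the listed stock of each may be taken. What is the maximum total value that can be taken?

122 pts

Best selections within weight 18 and stock limits:
- 1×option 1 + 2×option 2 + 1×option 3: weight 17, value 122
- 2×option 2 + 1×option 3: weight 14, value 109
- 3×option 1 + 2×option 2: weight 15, value 109
Best: 122 pts.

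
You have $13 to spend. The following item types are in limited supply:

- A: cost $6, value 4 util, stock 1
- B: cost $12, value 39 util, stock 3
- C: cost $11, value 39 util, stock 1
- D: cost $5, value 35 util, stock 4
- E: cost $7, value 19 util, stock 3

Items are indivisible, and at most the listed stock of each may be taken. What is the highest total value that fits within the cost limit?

Top feasible selections:
- 2×D: cost 10, value 70
- 1×D + 1×E: cost 12, value 54
- 1×C: cost 11, value 39
- 1×A + 1×D: cost 11, value 39
Best: 70 util.

70 util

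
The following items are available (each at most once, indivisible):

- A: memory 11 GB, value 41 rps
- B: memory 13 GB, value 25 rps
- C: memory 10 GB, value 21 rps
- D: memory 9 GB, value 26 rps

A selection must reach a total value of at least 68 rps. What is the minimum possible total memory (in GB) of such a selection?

Subsets with value ≥ 68, sorted by total memory:
- A+C+D: memory 30, value 88
- B+C+D: memory 32, value 72
Minimum memory: 30 GB.

30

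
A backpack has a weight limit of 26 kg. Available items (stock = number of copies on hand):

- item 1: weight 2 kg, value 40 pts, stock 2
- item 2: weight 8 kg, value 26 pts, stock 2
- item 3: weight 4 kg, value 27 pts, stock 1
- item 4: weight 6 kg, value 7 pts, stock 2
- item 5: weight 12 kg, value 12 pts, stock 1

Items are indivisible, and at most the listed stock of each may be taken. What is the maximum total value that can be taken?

159 pts

Best selections within weight 26 and stock limits:
- 2×item 1 + 2×item 2 + 1×item 3: weight 24, value 159
- 2×item 1 + 1×item 2 + 1×item 3 + 1×item 4: weight 22, value 140
- 2×item 1 + 2×item 2 + 1×item 4: weight 26, value 139
- 2×item 1 + 1×item 2 + 1×item 3: weight 16, value 133
Best: 159 pts.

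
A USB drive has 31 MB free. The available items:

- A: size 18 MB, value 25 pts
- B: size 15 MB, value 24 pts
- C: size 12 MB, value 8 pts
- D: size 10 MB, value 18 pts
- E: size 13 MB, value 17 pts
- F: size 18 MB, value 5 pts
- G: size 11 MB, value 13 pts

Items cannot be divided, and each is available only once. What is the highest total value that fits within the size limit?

This is a 0/1 knapsack; check combinations near the capacity.
- A+D: size 18+10=28, value 25+18=43
- B+D: size 15+10=25, value 24+18=42
- A+E: size 18+13=31, value 25+17=42
- B+E: size 15+13=28, value 24+17=41
Best: 43 pts.

43 pts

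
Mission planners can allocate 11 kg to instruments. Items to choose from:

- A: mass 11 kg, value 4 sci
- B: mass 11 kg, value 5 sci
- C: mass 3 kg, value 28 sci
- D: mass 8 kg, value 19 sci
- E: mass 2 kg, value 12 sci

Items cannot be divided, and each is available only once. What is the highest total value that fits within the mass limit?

47 sci

Check high-value combinations within 11 kg:
- C+D: mass 3+8=11, value 28+19=47
- C+E: mass 3+2=5, value 28+12=40
- D+E: mass 8+2=10, value 19+12=31
- C: mass 3, value 28
Best: 47 sci.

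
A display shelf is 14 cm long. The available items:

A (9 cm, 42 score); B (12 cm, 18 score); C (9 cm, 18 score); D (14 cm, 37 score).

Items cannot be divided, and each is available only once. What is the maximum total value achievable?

Check high-value combinations within 14 cm:
- A: length 9, value 42
- D: length 14, value 37
- C: length 9, value 18
Best: 42 score.

42 score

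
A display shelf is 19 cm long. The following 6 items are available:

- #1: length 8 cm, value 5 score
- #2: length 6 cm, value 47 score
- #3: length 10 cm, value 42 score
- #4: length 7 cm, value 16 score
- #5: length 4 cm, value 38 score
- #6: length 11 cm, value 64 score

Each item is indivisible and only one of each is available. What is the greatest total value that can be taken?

Check high-value combinations within 19 cm:
- #2+#6: length 6+11=17, value 47+64=111
- #5+#6: length 4+11=15, value 38+64=102
- #2+#4+#5: length 6+7+4=17, value 47+16+38=101
- #1+#2+#5: length 8+6+4=18, value 5+47+38=90
- #2+#3: length 6+10=16, value 47+42=89
Best: 111 score.

111 score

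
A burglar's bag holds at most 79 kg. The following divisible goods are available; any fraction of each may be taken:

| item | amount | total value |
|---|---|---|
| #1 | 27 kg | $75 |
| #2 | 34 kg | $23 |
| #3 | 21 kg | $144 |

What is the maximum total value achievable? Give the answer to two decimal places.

239.97

Take in order of value per unit:
- #3 (144/21 per unit): all 21 → value 144, running total 144.00
- #1 (75/27 per unit): all 27 → value 75, running total 219.00
- #2 (23/34 per unit): 31 of 34 → value 31×23/34 = 20.9706, running total 239.97
Total 239.97.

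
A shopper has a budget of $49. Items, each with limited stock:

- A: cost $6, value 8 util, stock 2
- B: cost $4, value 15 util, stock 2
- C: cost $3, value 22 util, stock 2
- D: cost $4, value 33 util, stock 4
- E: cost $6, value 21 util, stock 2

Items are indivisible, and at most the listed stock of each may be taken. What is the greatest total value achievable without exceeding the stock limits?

Top feasible selections:
- 1×A + 2×B + 2×C + 4×D + 2×E: cost 48, value 256
- 2×B + 2×C + 4×D + 2×E: cost 42, value 248
- 2×A + 2×B + 2×C + 4×D + 1×E: cost 48, value 243
Best: 256 util.

256 util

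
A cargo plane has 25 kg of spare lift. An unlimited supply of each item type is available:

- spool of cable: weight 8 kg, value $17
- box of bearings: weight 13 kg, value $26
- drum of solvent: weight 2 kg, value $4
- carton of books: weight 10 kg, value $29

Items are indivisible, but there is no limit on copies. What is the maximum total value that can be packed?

$66

Best value-per-unit is carton of books at 29/10; filling with it alone gives 2×29 = 58.
Optimal mix: 2×drum of solvent + 2×carton of books → weight 24, value 66.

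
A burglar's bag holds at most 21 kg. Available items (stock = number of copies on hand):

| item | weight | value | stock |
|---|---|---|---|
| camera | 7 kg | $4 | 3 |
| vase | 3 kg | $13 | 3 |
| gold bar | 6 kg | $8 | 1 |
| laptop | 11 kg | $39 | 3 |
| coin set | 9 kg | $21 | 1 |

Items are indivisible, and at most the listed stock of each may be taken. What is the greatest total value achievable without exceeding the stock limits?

$78

Best selections within weight 21 and stock limits:
- 3×vase + 1×laptop: weight 20, value 78
- 2×vase + 1×laptop: weight 17, value 65
- 3×vase + 1×coin set: weight 18, value 60
- 1×laptop + 1×coin set: weight 20, value 60
Best: $78.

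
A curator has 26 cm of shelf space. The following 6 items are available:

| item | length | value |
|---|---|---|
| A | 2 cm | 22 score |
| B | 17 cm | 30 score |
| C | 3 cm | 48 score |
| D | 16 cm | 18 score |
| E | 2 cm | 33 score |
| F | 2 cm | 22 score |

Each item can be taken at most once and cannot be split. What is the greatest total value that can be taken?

155 score

Check high-value combinations within 26 cm:
- A+B+C+E+F: length 2+17+3+2+2=26, value 22+30+48+33+22=155
- A+C+D+E+F: length 2+3+16+2+2=25, value 22+48+18+33+22=143
- A+B+C+E: length 2+17+3+2=24, value 22+30+48+33=133
- B+C+E+F: length 17+3+2+2=24, value 30+48+33+22=133
- A+C+E+F: length 2+3+2+2=9, value 22+48+33+22=125
Best: 155 score.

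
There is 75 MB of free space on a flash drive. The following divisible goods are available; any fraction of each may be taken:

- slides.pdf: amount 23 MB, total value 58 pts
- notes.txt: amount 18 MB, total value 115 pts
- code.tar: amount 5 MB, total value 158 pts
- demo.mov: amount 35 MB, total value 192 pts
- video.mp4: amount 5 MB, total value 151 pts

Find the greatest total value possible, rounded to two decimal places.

Take in order of value per unit:
- code.tar (158/5 per unit): all 5 → value 158, running total 158.00
- video.mp4 (151/5 per unit): all 5 → value 151, running total 309.00
- notes.txt (115/18 per unit): all 18 → value 115, running total 424.00
- demo.mov (192/35 per unit): all 35 → value 192, running total 616.00
- slides.pdf (58/23 per unit): 12 of 23 → value 12×58/23 = 30.2609, running total 646.26
Total 646.26.

646.26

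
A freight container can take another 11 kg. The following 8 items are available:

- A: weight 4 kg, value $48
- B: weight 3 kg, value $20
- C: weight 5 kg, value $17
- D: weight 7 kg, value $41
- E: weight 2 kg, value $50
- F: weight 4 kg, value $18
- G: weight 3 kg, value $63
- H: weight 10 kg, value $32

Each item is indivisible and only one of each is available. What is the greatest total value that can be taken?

$161

Check high-value combinations within 11 kg:
- A+E+G: weight 4+2+3=9, value 48+50+63=161
- B+E+G: weight 3+2+3=8, value 20+50+63=133
- E+F+G: weight 2+4+3=9, value 50+18+63=131
- A+B+G: weight 4+3+3=10, value 48+20+63=131
Best: $161.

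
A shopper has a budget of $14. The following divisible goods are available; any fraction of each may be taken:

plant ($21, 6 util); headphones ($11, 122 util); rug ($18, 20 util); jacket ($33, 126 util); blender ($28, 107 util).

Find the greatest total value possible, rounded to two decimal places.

Take in order of value per unit:
- headphones (122/11 per unit): all 11 → value 122, running total 122.00
- blender (107/28 per unit): 3 of 28 → value 3×107/28 = 11.4643, running total 133.46
Total 133.46.

133.46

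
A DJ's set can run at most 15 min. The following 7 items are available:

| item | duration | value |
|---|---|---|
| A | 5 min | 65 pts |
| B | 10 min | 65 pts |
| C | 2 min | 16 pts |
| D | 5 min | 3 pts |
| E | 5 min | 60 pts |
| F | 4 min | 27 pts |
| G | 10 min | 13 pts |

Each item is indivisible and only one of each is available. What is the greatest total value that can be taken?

152 pts

Check high-value combinations within 15 min:
- A+E+F: duration 5+5+4=14, value 65+60+27=152
- A+C+E: duration 5+2+5=12, value 65+16+60=141
- A+B: duration 5+10=15, value 65+65=130
Best: 152 pts.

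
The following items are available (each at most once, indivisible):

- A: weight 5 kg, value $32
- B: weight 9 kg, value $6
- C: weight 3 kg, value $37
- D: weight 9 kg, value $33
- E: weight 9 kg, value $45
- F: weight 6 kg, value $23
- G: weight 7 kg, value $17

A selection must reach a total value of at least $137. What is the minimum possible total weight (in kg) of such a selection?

Subsets with value ≥ 137, sorted by total weight:
- A+C+E+F: weight 23, value 137
- A+C+D+E: weight 26, value 147
- C+D+E+F: weight 27, value 138
Minimum weight: 23 kg.

23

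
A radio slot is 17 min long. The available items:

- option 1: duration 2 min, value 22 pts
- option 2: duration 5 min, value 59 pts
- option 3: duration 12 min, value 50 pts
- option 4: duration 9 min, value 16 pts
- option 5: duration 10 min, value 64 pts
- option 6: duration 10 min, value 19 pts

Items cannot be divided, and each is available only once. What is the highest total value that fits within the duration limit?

145 pts

Check high-value combinations within 17 min:
- option 1+option 2+option 5: duration 2+5+10=17, value 22+59+64=145
- option 2+option 5: duration 5+10=15, value 59+64=123
- option 2+option 3: duration 5+12=17, value 59+50=109
Best: 145 pts.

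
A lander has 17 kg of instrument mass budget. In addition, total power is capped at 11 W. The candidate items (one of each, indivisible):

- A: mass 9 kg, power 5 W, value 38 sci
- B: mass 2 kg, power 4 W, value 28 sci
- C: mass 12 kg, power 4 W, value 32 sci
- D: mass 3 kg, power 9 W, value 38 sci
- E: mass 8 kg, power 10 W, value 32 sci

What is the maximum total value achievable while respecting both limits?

Feasible sets respecting both limits:
- A+B: mass 11, power 9, value 66
- B+C: mass 14, power 8, value 60
- A: mass 9, power 5, value 38
Best: 66 sci.

66 sci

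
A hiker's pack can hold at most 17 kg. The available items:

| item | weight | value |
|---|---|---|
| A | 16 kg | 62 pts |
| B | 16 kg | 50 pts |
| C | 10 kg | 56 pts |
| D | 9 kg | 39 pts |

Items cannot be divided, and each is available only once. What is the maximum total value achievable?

This is a 0/1 knapsack; check combinations near the capacity.
- A: weight 16, value 62
- C: weight 10, value 56
- B: weight 16, value 50
- D: weight 9, value 39
Best: 62 pts.

62 pts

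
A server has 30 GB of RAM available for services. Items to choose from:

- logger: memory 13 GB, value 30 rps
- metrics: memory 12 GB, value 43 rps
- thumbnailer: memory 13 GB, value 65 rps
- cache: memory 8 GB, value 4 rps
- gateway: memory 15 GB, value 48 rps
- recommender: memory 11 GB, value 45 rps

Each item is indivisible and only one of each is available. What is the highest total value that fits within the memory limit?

113 rps

This is a 0/1 knapsack; check combinations near the capacity.
- thumbnailer+gateway: memory 13+15=28, value 65+48=113
- thumbnailer+recommender: memory 13+11=24, value 65+45=110
- metrics+thumbnailer: memory 12+13=25, value 43+65=108
Best: 113 rps.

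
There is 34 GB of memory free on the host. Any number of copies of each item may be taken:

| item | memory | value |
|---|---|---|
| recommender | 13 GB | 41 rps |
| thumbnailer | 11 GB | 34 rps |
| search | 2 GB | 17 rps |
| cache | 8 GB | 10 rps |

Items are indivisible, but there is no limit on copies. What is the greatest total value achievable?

Best value-per-unit is search at 17/2, and filling with it alone uses memory 17×2=34. No mix of the others beats 17×17 = 289.

289 rps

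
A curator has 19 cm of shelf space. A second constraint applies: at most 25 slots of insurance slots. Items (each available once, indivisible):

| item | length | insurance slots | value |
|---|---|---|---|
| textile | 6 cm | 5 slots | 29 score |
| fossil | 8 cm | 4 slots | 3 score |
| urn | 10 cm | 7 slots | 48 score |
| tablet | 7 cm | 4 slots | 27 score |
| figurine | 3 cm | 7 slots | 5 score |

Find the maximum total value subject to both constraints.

82 score

Feasible sets respecting both limits:
- textile+urn+figurine: length 19, insurance slots 19, value 82
- textile+urn: length 16, insurance slots 12, value 77
- urn+tablet: length 17, insurance slots 11, value 75
Best: 82 score.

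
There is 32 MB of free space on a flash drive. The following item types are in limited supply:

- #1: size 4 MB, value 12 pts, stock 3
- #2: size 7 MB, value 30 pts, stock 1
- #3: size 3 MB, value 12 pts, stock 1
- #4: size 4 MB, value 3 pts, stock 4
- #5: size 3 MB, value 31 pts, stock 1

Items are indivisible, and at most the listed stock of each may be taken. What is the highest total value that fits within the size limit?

Best selections within size 32 and stock limits:
- 3×#1 + 1×#2 + 1×#3 + 1×#4 + 1×#5: size 29, value 112
- 3×#1 + 1×#2 + 1×#3 + 1×#5: size 25, value 109
- 2×#1 + 1×#2 + 1×#3 + 2×#4 + 1×#5: size 29, value 103
- 3×#1 + 1×#2 + 2×#4 + 1×#5: size 30, value 103
Best: 112 pts.

112 pts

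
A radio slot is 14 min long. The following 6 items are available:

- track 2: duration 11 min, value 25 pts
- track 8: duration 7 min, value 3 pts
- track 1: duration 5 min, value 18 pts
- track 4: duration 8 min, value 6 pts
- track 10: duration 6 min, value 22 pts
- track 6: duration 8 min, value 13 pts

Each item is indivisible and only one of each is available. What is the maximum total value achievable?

Check high-value combinations within 14 min:
- track 1+track 10: duration 5+6=11, value 18+22=40
- track 10+track 6: duration 6+8=14, value 22+13=35
- track 1+track 6: duration 5+8=13, value 18+13=31
- track 4+track 10: duration 8+6=14, value 6+22=28
Best: 40 pts.

40 pts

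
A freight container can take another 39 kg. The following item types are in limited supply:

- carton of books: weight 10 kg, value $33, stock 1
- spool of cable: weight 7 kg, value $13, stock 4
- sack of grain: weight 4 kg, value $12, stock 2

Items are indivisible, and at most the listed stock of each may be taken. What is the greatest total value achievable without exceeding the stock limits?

Top feasible selections:
- 1×carton of books + 3×spool of cable + 2×sack of grain: weight 39, value 96
- 1×carton of books + 4×spool of cable: weight 38, value 85
- 1×carton of books + 3×spool of cable + 1×sack of grain: weight 35, value 84
- 1×carton of books + 2×spool of cable + 2×sack of grain: weight 32, value 83
Best: $96.

$96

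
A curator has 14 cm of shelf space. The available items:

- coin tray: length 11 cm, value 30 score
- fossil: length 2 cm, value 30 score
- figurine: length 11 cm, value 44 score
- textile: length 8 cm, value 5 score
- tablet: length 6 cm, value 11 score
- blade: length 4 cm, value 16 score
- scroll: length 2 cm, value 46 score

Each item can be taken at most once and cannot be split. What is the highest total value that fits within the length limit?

Check high-value combinations within 14 cm:
- fossil+tablet+blade+scroll: length 2+6+4+2=14, value 30+11+16+46=103
- fossil+blade+scroll: length 2+4+2=8, value 30+16+46=92
- figurine+scroll: length 11+2=13, value 44+46=90
Best: 103 score.

103 score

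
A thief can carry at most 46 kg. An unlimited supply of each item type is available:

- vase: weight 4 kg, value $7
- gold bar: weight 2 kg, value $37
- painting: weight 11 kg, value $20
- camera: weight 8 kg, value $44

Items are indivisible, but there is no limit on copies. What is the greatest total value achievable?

$851

Best value-per-unit is gold bar at 37/2, and filling with it alone uses weight 23×2=46. No mix of the others beats 23×37 = 851.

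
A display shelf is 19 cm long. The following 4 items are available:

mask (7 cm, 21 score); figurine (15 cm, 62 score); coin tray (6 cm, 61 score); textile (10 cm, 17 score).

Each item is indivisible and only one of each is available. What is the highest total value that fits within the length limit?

Check high-value combinations within 19 cm:
- mask+coin tray: length 7+6=13, value 21+61=82
- coin tray+textile: length 6+10=16, value 61+17=78
- figurine: length 15, value 62
Best: 82 score.

82 score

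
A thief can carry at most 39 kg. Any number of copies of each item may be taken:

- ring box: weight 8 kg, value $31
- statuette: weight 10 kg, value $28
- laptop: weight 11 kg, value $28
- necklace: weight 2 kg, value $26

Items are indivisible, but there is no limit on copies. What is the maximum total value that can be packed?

Best value-per-unit is necklace at 26/2, and filling with it alone uses weight 19×2=38. No mix of the others beats 19×26 = 494.

$494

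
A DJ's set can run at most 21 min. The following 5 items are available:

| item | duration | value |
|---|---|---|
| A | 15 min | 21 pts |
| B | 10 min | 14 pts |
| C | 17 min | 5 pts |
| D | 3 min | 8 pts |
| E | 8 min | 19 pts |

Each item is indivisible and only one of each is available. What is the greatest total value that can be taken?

41 pts

Check high-value combinations within 21 min:
- B+D+E: duration 10+3+8=21, value 14+8+19=41
- B+E: duration 10+8=18, value 14+19=33
- A+D: duration 15+3=18, value 21+8=29
- D+E: duration 3+8=11, value 8+19=27
Best: 41 pts.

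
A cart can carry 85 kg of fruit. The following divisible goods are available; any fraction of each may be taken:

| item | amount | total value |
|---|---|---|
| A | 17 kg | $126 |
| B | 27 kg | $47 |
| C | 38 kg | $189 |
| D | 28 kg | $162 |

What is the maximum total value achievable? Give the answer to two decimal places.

480.48

Take in order of value per unit:
- A (126/17 per unit): all 17 → value 126, running total 126.00
- D (162/28 per unit): all 28 → value 162, running total 288.00
- C (189/38 per unit): all 38 → value 189, running total 477.00
- B (47/27 per unit): 2 of 27 → value 2×47/27 = 3.4815, running total 480.48
Total 480.48.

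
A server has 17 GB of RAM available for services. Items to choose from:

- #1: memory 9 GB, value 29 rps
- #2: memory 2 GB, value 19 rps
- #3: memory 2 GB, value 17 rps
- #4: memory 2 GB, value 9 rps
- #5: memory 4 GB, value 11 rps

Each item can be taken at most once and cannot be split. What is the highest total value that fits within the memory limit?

Check high-value combinations within 17 GB:
- #1+#2+#3+#5: memory 9+2+2+4=17, value 29+19+17+11=76
- #1+#2+#3+#4: memory 9+2+2+2=15, value 29+19+17+9=74
- #1+#2+#4+#5: memory 9+2+2+4=17, value 29+19+9+11=68
Best: 76 rps.

76 rps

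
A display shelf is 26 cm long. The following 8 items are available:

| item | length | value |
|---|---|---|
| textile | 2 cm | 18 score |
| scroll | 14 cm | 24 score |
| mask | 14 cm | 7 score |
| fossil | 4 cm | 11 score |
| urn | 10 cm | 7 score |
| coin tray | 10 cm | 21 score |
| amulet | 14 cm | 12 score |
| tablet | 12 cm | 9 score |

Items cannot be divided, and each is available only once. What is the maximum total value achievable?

Check high-value combinations within 26 cm:
- textile+scroll+coin tray: length 2+14+10=26, value 18+24+21=63
- textile+fossil+urn+coin tray: length 2+4+10+10=26, value 18+11+7+21=57
- textile+scroll+fossil: length 2+14+4=20, value 18+24+11=53
- textile+coin tray+amulet: length 2+10+14=26, value 18+21+12=51
- textile+fossil+coin tray: length 2+4+10=16, value 18+11+21=50
Best: 63 score.

63 score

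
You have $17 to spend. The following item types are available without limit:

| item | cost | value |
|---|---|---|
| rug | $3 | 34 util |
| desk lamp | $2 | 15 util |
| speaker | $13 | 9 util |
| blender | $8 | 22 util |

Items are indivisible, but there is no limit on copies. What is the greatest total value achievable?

Best value-per-unit is rug at 34/3; filling with it alone gives 5×34 = 170.
Optimal mix: 5×rug + 1×desk lamp → cost 17, value 185.

185 util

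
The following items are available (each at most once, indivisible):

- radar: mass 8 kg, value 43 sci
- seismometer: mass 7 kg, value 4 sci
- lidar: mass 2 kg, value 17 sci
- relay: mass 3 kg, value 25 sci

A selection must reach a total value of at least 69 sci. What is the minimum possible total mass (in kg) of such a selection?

Subsets with value ≥ 69, sorted by total mass:
- radar+lidar+relay: mass 13, value 85
- radar+seismometer+relay: mass 18, value 72
Minimum mass: 13 kg.

13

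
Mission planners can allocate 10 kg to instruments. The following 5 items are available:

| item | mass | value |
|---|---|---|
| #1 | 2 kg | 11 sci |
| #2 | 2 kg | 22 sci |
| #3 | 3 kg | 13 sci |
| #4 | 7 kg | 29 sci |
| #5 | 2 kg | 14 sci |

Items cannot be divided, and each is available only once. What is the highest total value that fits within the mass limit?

Check high-value combinations within 10 kg:
- #1+#2+#3+#5: mass 2+2+3+2=9, value 11+22+13+14=60
- #2+#4: mass 2+7=9, value 22+29=51
- #2+#3+#5: mass 2+3+2=7, value 22+13+14=49
Best: 60 sci.

60 sci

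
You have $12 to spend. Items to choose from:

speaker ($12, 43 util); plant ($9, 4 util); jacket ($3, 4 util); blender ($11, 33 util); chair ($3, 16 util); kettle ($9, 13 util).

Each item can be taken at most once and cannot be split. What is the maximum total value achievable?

Check high-value combinations within $12:
- speaker: cost 12, value 43
- blender: cost 11, value 33
- chair+kettle: cost 3+9=12, value 16+13=29
- jacket+chair: cost 3+3=6, value 4+16=20
- plant+chair: cost 9+3=12, value 4+16=20
Best: 43 util.

43 util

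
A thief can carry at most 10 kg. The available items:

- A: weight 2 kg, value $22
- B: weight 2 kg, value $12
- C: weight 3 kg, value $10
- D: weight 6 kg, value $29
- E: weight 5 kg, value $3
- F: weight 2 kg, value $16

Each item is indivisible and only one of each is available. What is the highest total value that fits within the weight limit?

This is a 0/1 knapsack; check combinations near the capacity.
- A+D+F: weight 2+6+2=10, value 22+29+16=67
- A+B+D: weight 2+2+6=10, value 22+12+29=63
- A+B+C+F: weight 2+2+3+2=9, value 22+12+10+16=60
- B+D+F: weight 2+6+2=10, value 12+29+16=57
- A+D: weight 2+6=8, value 22+29=51
Best: $67.

$67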